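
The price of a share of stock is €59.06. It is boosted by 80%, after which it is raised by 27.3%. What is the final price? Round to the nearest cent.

€135.33

After the 80% increase: €59.06 × 1.8 = €106.308.
27.3% increase: €106.308 × 1.273 = €135.330084 ≈ €135.33.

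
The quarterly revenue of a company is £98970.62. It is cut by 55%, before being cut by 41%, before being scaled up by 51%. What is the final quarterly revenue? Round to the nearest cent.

Each change multiplies by a factor: 0.45 × 0.59 × 1.51 = 0.400905.
£98970.62 × 0.400905 = £39677.8164111 ≈ £39677.82.

£39677.82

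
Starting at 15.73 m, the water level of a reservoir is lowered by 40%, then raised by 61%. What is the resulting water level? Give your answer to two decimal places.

Apply the 40% decrease: 15.73 × 0.6 = 9.438.
Apply the 61% increase: 9.438 × 1.61 = 15.19518 ≈ 15.20.

15.20 m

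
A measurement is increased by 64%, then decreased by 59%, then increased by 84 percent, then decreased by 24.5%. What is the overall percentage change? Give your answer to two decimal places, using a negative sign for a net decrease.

-6.59%

The combined multiplier is 1.64 × 0.41 × 1.84 × 0.755 = 0.93409808.
That corresponds to a decrease of 6.59%.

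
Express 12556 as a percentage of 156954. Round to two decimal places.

12556 ÷ 156954 ≈ 8.00%.

8.00%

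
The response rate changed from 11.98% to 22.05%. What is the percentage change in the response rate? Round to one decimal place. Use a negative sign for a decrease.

84.1%

The change is 22.05 − 11.98 = 10.07 percentage points.
Relative to the original 11.98%, that is 10.07 ÷ 11.98 ≈ 84.1%.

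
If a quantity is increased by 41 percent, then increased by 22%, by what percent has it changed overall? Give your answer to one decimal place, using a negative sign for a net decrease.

72.0%

A 41% increase multiplies by 1.41.
Then a 22% increase: 1.41 × 1.22 = 1.7202.
Overall factor 1.7202, i.e. 72.0%.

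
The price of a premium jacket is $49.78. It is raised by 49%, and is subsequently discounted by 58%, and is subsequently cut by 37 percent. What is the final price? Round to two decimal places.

Each change multiplies by a factor: 1.49 × 0.42 × 0.63 = 0.394254.
$49.78 × 0.394254 = $19.62596412 ≈ $19.63.

$19.63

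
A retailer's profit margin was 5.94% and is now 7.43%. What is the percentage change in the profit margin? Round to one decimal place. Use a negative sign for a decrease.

25.1%

The change is 7.43 − 5.94 = 1.49 percentage points.
Relative to the original 5.94%, that is 1.49 ÷ 5.94 ≈ 25.1%.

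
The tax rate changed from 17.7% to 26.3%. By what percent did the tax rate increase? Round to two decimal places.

48.59%

The change is 26.3 − 17.7 = 8.6 percentage points.
Relative to the original 17.7%, that is 8.6 ÷ 17.7 ≈ 48.59%.
So the tax rate rose by 48.59%.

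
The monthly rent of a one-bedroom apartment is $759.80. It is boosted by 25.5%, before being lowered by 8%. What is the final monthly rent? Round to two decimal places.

$877.27

Each change multiplies by a factor: 1.255 × 0.92 = 1.1546.
$759.80 × 1.1546 = $877.26508 ≈ $877.27.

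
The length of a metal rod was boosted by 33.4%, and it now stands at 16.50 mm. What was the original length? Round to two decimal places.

12.37 mm

The overall multiplier applied was 1.334.
So the original length was 16.50 ÷ 1.334 ≈ 12.37 mm.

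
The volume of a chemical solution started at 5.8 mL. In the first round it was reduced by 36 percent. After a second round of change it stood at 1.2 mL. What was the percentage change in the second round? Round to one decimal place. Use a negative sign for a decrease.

-67.7%

After the first round: 5.8 × 0.64 = 3.712.
Second-round multiplier: 1.2 ÷ 3.712 ≈ 0.32328.
That is a change of -67.7%.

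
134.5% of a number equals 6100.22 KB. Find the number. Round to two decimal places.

4535.48 KB

6100.22 KB ÷ 1.345 ≈ 4535.48 KB.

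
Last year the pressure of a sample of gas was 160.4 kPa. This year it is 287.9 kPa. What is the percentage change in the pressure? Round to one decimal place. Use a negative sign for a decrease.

Change: 287.9 − 160.4 = 127.5.
Relative to the original: 127.5 ÷ 160.4 ≈ 79.5%.

79.5%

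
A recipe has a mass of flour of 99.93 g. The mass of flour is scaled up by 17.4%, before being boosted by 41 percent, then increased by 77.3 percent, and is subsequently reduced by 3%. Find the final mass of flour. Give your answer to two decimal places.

Each change multiplies by a factor: 1.174 × 1.41 × 1.773 × 0.97 = 2.8468702854.
99.93 × 2.8468702854 = 284.487747620022 ≈ 284.49.

284.49 g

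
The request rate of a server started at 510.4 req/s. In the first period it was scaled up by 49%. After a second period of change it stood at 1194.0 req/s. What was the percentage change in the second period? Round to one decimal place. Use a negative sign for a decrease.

After the first period: 510.4 × 1.49 = 760.496.
Second-period multiplier: 1194.0 ÷ 760.496 ≈ 1.57003.
That is a change of 57.0%.

57.0%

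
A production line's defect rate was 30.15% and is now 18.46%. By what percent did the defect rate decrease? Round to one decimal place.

The change is 18.46 − 30.15 = -11.69 percentage points.
Relative to the original 30.15%, that is -11.69 ÷ 30.15 ≈ -38.8%.
So the defect rate fell by 38.8%.

38.8%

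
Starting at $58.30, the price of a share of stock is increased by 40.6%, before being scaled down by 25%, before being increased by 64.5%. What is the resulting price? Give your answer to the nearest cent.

$101.13

Apply the 40.6% increase: $58.30 × 1.406 = $81.9698.
Apply the 25% decrease: $81.9698 × 0.75 = $61.47735.
After the 64.5% increase: $61.47735 × 1.645 = $101.13024075 ≈ $101.13.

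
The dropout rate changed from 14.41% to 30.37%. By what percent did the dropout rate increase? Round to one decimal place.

110.8%

The change is 30.37 − 14.41 = 15.96 percentage points.
Relative to the original 14.41%, that is 15.96 ÷ 14.41 ≈ 110.8%.
So the dropout rate rose by 110.8%.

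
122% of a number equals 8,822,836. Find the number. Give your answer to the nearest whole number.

7,231,833

8,822,836 ÷ 1.22 ≈ 7,231,833.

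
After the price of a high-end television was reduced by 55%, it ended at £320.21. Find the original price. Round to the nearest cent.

£711.58

The overall multiplier applied was 0.45.
So the original price was £320.21 ÷ 0.45 ≈ £711.58.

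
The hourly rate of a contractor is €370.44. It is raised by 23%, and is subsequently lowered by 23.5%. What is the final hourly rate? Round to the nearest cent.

23% increase: €370.44 × 1.23 = €455.6412.
After the 23.5% decrease: €455.6412 × 0.765 = €348.565518 ≈ €348.57.

€348.57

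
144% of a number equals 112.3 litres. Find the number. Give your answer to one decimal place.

112.3 litres ÷ 1.44 ≈ 78.0 litres.

78.0 litres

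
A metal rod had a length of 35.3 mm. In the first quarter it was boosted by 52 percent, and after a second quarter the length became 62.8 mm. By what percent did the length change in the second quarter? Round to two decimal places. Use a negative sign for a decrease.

17.04%

After the first quarter: 35.3 × 1.52 = 53.656.
Second-quarter multiplier: 62.8 ÷ 53.656 ≈ 1.170419.
That is a change of 17.04%.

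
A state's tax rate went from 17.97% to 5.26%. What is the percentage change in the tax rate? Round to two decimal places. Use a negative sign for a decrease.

The change is 5.26 − 17.97 = -12.71 percentage points.
Relative to the original 17.97%, that is -12.71 ÷ 17.97 ≈ -70.73%.

-70.73%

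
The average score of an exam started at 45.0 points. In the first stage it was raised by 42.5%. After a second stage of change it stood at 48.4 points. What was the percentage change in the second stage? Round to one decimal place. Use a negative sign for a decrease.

After the first stage: 45.0 × 1.425 = 64.125.
Second-stage multiplier: 48.4 ÷ 64.125 ≈ 0.75478.
That is a change of -24.5%.

-24.5%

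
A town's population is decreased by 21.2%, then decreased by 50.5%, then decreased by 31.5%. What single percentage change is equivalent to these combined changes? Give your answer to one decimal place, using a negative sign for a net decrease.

A 21.2% decrease multiplies by 0.788.
Then a 50.5% decrease: 0.788 × 0.495 = 0.39006.
Then a 31.5% decrease: 0.39006 × 0.685 = 0.2671911.
Overall factor 0.2671911, i.e. -73.3%.

-73.3%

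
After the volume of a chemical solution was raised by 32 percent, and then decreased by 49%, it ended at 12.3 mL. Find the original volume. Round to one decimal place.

18.3 mL

The overall multiplier applied was 1.32 × 0.51 = 0.6732.
So the original volume was 12.3 ÷ 0.6732 ≈ 18.3 mL.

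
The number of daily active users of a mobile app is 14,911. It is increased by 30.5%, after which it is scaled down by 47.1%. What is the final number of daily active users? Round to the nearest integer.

10,294

Each change multiplies by a factor: 1.305 × 0.529 = 0.690345.
14,911 × 0.690345 = 10293.734295 ≈ 10,294.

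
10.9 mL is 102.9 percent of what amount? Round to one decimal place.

10.9 mL ÷ 1.029 ≈ 10.6 mL.

10.6 mL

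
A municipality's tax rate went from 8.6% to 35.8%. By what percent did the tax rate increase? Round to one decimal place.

The change is 35.8 − 8.6 = 27.2 percentage points.
Relative to the original 8.6%, that is 27.2 ÷ 8.6 ≈ 316.3%.
So the tax rate rose by 316.3%.

316.3%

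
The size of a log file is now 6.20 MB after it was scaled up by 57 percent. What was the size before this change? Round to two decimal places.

The overall multiplier applied was 1.57.
So the original size was 6.20 ÷ 1.57 ≈ 3.95 MB.

3.95 MB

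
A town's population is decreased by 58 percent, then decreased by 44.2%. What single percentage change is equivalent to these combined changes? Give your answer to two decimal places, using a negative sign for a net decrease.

The combined multiplier is 0.42 × 0.558 = 0.23436.
That corresponds to a decrease of 76.56%.

-76.56%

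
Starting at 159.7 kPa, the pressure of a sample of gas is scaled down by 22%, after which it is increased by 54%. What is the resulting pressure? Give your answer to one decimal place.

191.8 kPa

Each change multiplies by a factor: 0.78 × 1.54 = 1.2012.
159.7 × 1.2012 = 191.83164 ≈ 191.8.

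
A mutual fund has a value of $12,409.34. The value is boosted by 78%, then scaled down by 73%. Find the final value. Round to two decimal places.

78% increase: $12,409.34 × 1.78 = $22088.6252.
73% decrease: $22088.6252 × 0.27 = $5963.928804 ≈ $5,963.93.

$5,963.93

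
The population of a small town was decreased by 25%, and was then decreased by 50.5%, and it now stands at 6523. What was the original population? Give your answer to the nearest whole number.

17570

The overall multiplier applied was 0.75 × 0.495 = 0.37125.
So the original population was 6523 ÷ 0.37125 ≈ 17570.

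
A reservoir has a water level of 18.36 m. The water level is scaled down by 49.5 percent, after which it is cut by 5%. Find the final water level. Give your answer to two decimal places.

Each change multiplies by a factor: 0.505 × 0.95 = 0.47975.
18.36 × 0.47975 = 8.80821 ≈ 8.81.

8.81 m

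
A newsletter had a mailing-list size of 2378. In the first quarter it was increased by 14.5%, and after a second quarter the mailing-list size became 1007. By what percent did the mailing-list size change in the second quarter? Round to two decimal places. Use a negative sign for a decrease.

-63.02%

After the first quarter: 2378 × 1.145 = 2722.81.
Second-quarter multiplier: 1007 ÷ 2722.81 ≈ 0.369839.
That is a change of -63.02%.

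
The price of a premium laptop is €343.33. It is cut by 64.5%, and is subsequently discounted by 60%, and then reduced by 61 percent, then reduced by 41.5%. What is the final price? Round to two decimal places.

€11.12

Each change multiplies by a factor: 0.355 × 0.4 × 0.39 × 0.585 = 0.0323973.
€343.33 × 0.0323973 = €11.122965009 ≈ €11.12.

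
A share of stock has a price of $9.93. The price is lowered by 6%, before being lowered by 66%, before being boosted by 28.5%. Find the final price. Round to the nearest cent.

Each change multiplies by a factor: 0.94 × 0.34 × 1.285 = 0.410686.
$9.93 × 0.410686 = $4.07811198 ≈ $4.08.

$4.08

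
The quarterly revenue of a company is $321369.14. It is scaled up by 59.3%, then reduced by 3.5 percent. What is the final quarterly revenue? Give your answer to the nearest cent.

Each change multiplies by a factor: 1.593 × 0.965 = 1.537245.
$321369.14 × 1.537245 = $494023.1036193 ≈ $494023.10.

$494023.10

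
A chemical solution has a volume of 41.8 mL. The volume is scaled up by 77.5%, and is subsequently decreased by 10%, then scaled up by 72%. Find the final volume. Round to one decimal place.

114.9 mL

Apply the 77.5% increase: 41.8 × 1.775 = 74.195.
10% decrease: 74.195 × 0.9 = 66.7755.
72% increase: 66.7755 × 1.72 = 114.85386 ≈ 114.9.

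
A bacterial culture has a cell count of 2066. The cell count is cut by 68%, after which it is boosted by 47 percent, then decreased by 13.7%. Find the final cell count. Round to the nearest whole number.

Apply the 68% decrease: 2066 × 0.32 = 661.12.
After the 47% increase: 661.12 × 1.47 = 971.8464.
Apply the 13.7% decrease: 971.8464 × 0.863 = 838.7034432 ≈ 839.

839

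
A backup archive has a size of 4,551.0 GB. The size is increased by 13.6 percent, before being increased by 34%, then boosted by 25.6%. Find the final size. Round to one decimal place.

8,701.2 GB

Each change multiplies by a factor: 1.136 × 1.34 × 1.256 = 1.91193344.
4,551.0 × 1.91193344 = 8701.20908544 ≈ 8,701.2.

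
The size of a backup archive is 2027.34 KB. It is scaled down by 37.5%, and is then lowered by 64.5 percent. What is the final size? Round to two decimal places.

Apply the 37.5% decrease: 2027.34 × 0.625 = 1267.0875.
After the 64.5% decrease: 1267.0875 × 0.355 = 449.8160625 ≈ 449.82.

449.82 KB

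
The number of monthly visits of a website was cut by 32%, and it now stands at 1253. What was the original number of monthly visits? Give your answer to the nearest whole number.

The overall multiplier applied was 0.68.
So the original number of monthly visits was 1253 ÷ 0.68 ≈ 1843.

1843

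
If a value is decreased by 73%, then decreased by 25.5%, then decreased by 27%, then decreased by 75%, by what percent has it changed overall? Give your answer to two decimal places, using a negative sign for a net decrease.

The combined multiplier is 0.27 × 0.745 × 0.73 × 0.25 = 0.036709875.
That corresponds to a decrease of 96.33%.

-96.33%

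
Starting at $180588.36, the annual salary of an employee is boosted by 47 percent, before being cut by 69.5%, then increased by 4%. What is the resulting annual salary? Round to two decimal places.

$84205.46

Each change multiplies by a factor: 1.47 × 0.305 × 1.04 = 0.466284.
$180588.36 × 0.466284 = $84205.46285424 ≈ $84205.46.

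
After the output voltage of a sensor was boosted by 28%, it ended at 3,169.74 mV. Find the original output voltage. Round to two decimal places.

The overall multiplier applied was 1.28.
So the original output voltage was 3,169.74 ÷ 1.28 ≈ 2,476.36 mV.

2,476.36 mV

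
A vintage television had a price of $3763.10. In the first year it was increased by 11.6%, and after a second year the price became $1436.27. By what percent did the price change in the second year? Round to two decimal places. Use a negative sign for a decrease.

After the first year: $3763.10 × 1.116 = $4199.6196.
Second-year multiplier: $1436.27 ÷ $4199.6196 ≈ 0.342.
That is a change of -65.80%.

-65.80%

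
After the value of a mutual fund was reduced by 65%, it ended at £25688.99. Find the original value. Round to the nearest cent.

£73397.11

The overall multiplier applied was 0.35.
So the original value was £25688.99 ÷ 0.35 ≈ £73397.11.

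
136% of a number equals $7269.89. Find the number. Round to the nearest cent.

$5345.51

$7269.89 ÷ 1.36 ≈ $5345.51.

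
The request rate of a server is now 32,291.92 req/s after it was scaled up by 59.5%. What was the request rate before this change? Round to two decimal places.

20,245.72 req/s

The overall multiplier applied was 1.595.
So the original request rate was 32,291.92 ÷ 1.595 ≈ 20,245.72 req/s.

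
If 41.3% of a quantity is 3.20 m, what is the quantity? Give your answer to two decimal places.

7.75 m

3.20 m ÷ 0.413 ≈ 7.75 m.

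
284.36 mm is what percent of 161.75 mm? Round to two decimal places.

284.36 mm ÷ 161.75 mm ≈ 175.80%.

175.80%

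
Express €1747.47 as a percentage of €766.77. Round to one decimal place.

€1747.47 ÷ €766.77 ≈ 227.9%.

227.9%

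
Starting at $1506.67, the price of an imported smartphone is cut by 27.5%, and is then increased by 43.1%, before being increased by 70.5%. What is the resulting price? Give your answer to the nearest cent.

27.5% decrease: $1506.67 × 0.725 = $1092.33575.
After the 43.1% increase: $1092.33575 × 1.431 = $1563.13245825.
Apply the 70.5% increase: $1563.13245825 × 1.705 = $2665.14084131625 ≈ $2665.14.

$2665.14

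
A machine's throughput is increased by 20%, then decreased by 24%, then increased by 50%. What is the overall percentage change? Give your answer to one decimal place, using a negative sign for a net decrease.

36.8%

The combined multiplier is 1.2 × 0.76 × 1.5 = 1.368.
That corresponds to an increase of 36.8%.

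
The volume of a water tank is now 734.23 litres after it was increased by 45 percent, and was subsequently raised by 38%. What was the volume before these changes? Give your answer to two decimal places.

366.93 litres

The overall multiplier applied was 1.45 × 1.38 = 2.001.
So the original volume was 734.23 ÷ 2.001 ≈ 366.93 litres.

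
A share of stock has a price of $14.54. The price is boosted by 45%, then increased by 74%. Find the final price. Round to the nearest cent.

$36.68

Each change multiplies by a factor: 1.45 × 1.74 = 2.523.
$14.54 × 2.523 = $36.68442 ≈ $36.68.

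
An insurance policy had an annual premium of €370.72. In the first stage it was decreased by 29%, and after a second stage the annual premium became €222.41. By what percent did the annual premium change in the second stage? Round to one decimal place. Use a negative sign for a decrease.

-15.5%

After the first stage: €370.72 × 0.71 = €263.2112.
Second-stage multiplier: €222.41 ÷ €263.2112 ≈ 0.84499.
That is a change of -15.5%.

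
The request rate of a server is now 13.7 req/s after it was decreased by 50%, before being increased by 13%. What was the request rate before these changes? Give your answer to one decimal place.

24.2 req/s

Undoing the 13% increase: 13.7 ÷ 1.13 ≈ 12.123894.
Undoing the 50% decrease: 12.123894 ÷ 0.5 ≈ 24.2 req/s.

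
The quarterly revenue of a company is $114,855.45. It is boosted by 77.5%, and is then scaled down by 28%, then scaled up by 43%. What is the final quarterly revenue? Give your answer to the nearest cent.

Each change multiplies by a factor: 1.775 × 0.72 × 1.43 = 1.82754.
$114,855.45 × 1.82754 = $209902.929093 ≈ $209,902.93.

$209,902.93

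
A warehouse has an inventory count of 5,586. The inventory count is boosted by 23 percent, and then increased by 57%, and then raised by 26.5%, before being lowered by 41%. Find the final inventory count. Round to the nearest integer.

23% increase: 5,586 × 1.23 = 6870.78.
After the 57% increase: 6870.78 × 1.57 = 10787.1246.
26.5% increase: 10787.1246 × 1.265 = 13645.712619.
41% decrease: 13645.712619 × 0.59 = 8050.97044521 ≈ 8,051.

8,051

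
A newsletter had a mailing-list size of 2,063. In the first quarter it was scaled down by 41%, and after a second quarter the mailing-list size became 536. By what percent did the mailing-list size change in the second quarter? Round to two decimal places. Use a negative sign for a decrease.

-55.96%

After the first quarter: 2,063 × 0.59 = 1217.17.
Second-quarter multiplier: 536 ÷ 1217.17 ≈ 0.440366.
That is a change of -55.96%.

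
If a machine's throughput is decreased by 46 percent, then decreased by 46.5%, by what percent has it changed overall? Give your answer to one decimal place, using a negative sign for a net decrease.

The combined multiplier is 0.54 × 0.535 = 0.2889.
That corresponds to a decrease of 71.1%.

-71.1%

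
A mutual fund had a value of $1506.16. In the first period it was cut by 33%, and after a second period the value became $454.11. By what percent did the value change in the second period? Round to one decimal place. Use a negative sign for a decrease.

-55.0%

After the first period: $1506.16 × 0.67 = $1009.1272.
Second-period multiplier: $454.11 ÷ $1009.1272 ≈ 0.45.
That is a change of -55.0%.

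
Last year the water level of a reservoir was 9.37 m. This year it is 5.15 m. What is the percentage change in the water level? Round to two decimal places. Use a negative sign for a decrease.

Change: 5.15 − 9.37 = -4.22.
Relative to the original: -4.22 ÷ 9.37 ≈ -45.04%.

-45.04%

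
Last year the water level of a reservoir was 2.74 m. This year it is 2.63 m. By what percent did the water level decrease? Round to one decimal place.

4.0%

Change: 2.63 − 2.74 = -0.11.
Relative to the original: -0.11 ÷ 2.74 ≈ -4.0%.
So the water level decreased by 4.0%.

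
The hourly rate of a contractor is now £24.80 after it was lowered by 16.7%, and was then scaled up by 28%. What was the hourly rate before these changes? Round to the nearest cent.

Undoing the 28% increase: £24.80 ÷ 1.28 = £19.375.
Undoing the 16.7% decrease: £19.375 ÷ 0.833 ≈ £23.26.

£23.26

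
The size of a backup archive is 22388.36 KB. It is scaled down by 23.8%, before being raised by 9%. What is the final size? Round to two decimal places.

18595.32 KB

Each change multiplies by a factor: 0.762 × 1.09 = 0.83058.
22388.36 × 0.83058 = 18595.3240488 ≈ 18595.32.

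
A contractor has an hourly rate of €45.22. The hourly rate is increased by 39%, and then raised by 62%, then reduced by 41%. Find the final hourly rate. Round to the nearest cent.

Each change multiplies by a factor: 1.39 × 1.62 × 0.59 = 1.328562.
€45.22 × 1.328562 = €60.07757364 ≈ €60.08.

€60.08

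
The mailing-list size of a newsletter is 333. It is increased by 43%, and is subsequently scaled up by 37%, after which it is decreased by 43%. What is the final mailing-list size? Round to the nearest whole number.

43% increase: 333 × 1.43 = 476.19.
37% increase: 476.19 × 1.37 = 652.3803.
Apply the 43% decrease: 652.3803 × 0.57 = 371.856771 ≈ 372.

372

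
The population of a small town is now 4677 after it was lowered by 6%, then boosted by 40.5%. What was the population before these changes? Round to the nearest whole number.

Undoing the 40.5% increase: 4677 ÷ 1.405 ≈ 3328.825623.
Undoing the 6% decrease: 3328.825623 ÷ 0.94 ≈ 3541.

3541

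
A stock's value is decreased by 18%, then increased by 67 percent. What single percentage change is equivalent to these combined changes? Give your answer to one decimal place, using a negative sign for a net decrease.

36.9%

An 18% decrease multiplies by 0.82.
Then a 67% increase: 0.82 × 1.67 = 1.3694.
Overall factor 1.3694, i.e. 36.9%.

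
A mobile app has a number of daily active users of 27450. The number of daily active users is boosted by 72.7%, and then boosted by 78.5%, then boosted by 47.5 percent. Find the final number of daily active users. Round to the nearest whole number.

Each change multiplies by a factor: 1.727 × 1.785 × 1.475 = 4.546975125.
27450 × 4.546975125 = 124814.46718125 ≈ 124814.

124814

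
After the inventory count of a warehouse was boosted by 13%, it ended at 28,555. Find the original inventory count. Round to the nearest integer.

25,270

The overall multiplier applied was 1.13.
So the original inventory count was 28,555 ÷ 1.13 ≈ 25,270.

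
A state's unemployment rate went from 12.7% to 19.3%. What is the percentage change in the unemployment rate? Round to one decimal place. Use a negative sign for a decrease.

The change is 19.3 − 12.7 = 6.6 percentage points.
Relative to the original 12.7%, that is 6.6 ÷ 12.7 ≈ 52.0%.

52.0%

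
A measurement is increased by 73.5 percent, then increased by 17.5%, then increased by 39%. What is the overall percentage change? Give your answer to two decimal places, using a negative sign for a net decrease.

183.37%

The combined multiplier is 1.735 × 1.175 × 1.39 = 2.83368875.
That corresponds to an increase of 183.37%.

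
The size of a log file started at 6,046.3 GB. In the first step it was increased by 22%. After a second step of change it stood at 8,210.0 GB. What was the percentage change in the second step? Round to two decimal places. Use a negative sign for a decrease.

After the first step: 6,046.3 × 1.22 = 7376.486.
Second-step multiplier: 8,210.0 ÷ 7376.486 ≈ 1.112996.
That is a change of 11.30%.

11.30%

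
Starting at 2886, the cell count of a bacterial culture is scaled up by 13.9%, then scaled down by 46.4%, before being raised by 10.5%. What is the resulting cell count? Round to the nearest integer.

1947

13.9% increase: 2886 × 1.139 = 3287.154.
After the 46.4% decrease: 3287.154 × 0.536 = 1761.914544.
10.5% increase: 1761.914544 × 1.105 = 1946.91557112 ≈ 1947.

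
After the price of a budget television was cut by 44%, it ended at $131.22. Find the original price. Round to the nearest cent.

$234.32

The overall multiplier applied was 0.56.
So the original price was $131.22 ÷ 0.56 ≈ $234.32.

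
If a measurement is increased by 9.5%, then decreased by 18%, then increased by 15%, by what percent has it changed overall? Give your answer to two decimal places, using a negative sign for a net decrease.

A 9.5% increase multiplies by 1.095.
Then an 18% decrease: 1.095 × 0.82 = 0.8979.
Then a 15% increase: 0.8979 × 1.15 = 1.032585.
Overall factor 1.032585, i.e. 3.26%.

3.26%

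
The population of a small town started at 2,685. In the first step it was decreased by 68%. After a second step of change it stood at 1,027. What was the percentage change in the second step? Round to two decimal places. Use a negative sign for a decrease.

19.53%

After the first step: 2,685 × 0.32 = 859.2.
Second-step multiplier: 1,027 ÷ 859.2 ≈ 1.195298.
That is a change of 19.53%.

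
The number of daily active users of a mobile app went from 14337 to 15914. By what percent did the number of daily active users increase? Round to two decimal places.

11.00%

Change: 15914 − 14337 = 1577.
Relative to the original: 1577 ÷ 14337 ≈ 11.00%.
So the number of daily active users increased by 11.00%.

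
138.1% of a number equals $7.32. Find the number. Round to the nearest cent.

$7.32 ÷ 1.381 ≈ $5.30.

$5.30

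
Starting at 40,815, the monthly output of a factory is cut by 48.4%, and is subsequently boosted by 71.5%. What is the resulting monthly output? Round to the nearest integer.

Each change multiplies by a factor: 0.516 × 1.715 = 0.88494.
40,815 × 0.88494 = 36118.8261 ≈ 36,119.

36,119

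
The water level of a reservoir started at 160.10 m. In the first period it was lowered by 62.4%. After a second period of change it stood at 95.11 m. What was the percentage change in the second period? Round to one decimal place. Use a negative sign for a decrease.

58.0%

After the first period: 160.10 × 0.376 = 60.1976.
Second-period multiplier: 95.11 ÷ 60.1976 ≈ 1.57996.
That is a change of 58.0%.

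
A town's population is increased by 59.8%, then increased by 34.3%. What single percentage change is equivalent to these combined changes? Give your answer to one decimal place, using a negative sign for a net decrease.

114.6%

A 59.8% increase multiplies by 1.598.
Then a 34.3% increase: 1.598 × 1.343 = 2.146114.
Overall factor 2.146114, i.e. 114.6%.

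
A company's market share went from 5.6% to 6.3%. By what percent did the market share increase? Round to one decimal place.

The change is 6.3 − 5.6 = 0.7 percentage points.
Relative to the original 5.6%, that is 0.7 ÷ 5.6 = 12.5%.
So the market share rose by 12.5%.

12.5%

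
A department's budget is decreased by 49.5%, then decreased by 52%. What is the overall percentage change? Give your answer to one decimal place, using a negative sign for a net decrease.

-75.8%

A 49.5% decrease multiplies by 0.505.
Then a 52% decrease: 0.505 × 0.48 = 0.2424.
Overall factor 0.2424, i.e. -75.8%.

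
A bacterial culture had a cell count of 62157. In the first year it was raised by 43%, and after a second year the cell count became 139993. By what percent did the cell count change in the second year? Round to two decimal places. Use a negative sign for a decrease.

After the first year: 62157 × 1.43 = 88884.51.
Second-year multiplier: 139993 ÷ 88884.51 ≈ 1.574999.
That is a change of 57.50%.

57.50%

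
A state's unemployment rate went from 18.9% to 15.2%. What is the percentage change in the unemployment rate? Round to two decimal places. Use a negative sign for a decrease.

-19.58%

The change is 15.2 − 18.9 = -3.7 percentage points.
Relative to the original 18.9%, that is -3.7 ÷ 18.9 ≈ -19.58%.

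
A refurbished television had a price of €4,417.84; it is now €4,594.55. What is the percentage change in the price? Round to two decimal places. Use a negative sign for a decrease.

4.00%

Change: €4,594.55 − €4,417.84 = €176.71.
Relative to the original: €176.71 ÷ €4,417.84 ≈ 4.00%.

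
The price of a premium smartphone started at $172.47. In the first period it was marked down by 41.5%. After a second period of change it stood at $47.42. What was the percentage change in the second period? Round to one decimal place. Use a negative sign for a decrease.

After the first period: $172.47 × 0.585 = $100.89495.
Second-period multiplier: $47.42 ÷ $100.89495 ≈ 0.46999.
That is a change of -53.0%.

-53.0%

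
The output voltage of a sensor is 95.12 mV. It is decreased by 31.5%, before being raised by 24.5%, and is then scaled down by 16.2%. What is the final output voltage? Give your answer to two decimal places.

67.98 mV

Each change multiplies by a factor: 0.685 × 1.245 × 0.838 = 0.71466735.
95.12 × 0.71466735 = 67.979158332 ≈ 67.98.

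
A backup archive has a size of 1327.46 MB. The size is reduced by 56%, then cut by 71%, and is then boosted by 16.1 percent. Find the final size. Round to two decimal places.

Each change multiplies by a factor: 0.44 × 0.29 × 1.161 = 0.1481436.
1327.46 × 0.1481436 = 196.654703256 ≈ 196.65.

196.65 MB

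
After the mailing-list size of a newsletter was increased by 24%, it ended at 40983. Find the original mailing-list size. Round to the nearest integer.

The overall multiplier applied was 1.24.
So the original mailing-list size was 40983 ÷ 1.24 ≈ 33051.

33051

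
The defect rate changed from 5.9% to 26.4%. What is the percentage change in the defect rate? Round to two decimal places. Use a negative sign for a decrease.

The change is 26.4 − 5.9 = 20.5 percentage points.
Relative to the original 5.9%, that is 20.5 ÷ 5.9 ≈ 347.46%.

347.46%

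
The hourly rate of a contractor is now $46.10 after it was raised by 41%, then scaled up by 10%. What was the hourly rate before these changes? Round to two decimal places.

The overall multiplier applied was 1.41 × 1.1 = 1.551.
So the original hourly rate was $46.10 ÷ 1.551 ≈ $29.72.

$29.72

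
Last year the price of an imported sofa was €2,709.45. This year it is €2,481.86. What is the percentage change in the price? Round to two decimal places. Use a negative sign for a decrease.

Change: €2,481.86 − €2,709.45 = -€227.59.
Relative to the original: -€227.59 ÷ €2,709.45 ≈ -8.40%.

-8.40%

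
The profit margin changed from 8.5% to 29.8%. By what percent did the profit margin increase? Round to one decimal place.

250.6%

The change is 29.8 − 8.5 = 21.3 percentage points.
Relative to the original 8.5%, that is 21.3 ÷ 8.5 ≈ 250.6%.
So the profit margin rose by 250.6%.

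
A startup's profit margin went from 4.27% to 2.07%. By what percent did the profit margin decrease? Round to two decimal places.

51.52%

The change is 2.07 − 4.27 = -2.20 percentage points.
Relative to the original 4.27%, that is -2.20 ÷ 4.27 ≈ -51.52%.
So the profit margin fell by 51.52%.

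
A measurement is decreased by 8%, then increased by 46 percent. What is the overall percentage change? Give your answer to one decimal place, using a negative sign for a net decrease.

An 8% decrease multiplies by 0.92.
Then a 46% increase: 0.92 × 1.46 = 1.3432.
Overall factor 1.3432, i.e. 34.3%.

34.3%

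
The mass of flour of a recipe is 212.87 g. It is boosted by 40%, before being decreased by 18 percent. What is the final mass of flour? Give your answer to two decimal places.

244.37 g

After the 40% increase: 212.87 × 1.4 = 298.018.
Apply the 18% decrease: 298.018 × 0.82 = 244.37476 ≈ 244.37.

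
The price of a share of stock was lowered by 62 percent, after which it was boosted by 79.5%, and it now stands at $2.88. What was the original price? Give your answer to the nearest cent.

The overall multiplier applied was 0.38 × 1.795 = 0.6821.
So the original price was $2.88 ÷ 0.6821 ≈ $4.22.

$4.22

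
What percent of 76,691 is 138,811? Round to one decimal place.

181.0%

138,811 ÷ 76,691 ≈ 181.0%.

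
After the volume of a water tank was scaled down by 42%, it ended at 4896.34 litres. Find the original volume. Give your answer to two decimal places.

8441.97 litres

The overall multiplier applied was 0.58.
So the original volume was 4896.34 ÷ 0.58 ≈ 8441.97 litres.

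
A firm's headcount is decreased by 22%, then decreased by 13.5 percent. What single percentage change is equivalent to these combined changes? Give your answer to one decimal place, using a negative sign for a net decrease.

A 22% decrease multiplies by 0.78.
Then a 13.5% decrease: 0.78 × 0.865 = 0.6747.
Overall factor 0.6747, i.e. -32.5%.

-32.5%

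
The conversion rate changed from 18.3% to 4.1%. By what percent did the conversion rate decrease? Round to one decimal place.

77.6%

The change is 4.1 − 18.3 = -14.2 percentage points.
Relative to the original 18.3%, that is -14.2 ÷ 18.3 ≈ -77.6%.
So the conversion rate fell by 77.6%.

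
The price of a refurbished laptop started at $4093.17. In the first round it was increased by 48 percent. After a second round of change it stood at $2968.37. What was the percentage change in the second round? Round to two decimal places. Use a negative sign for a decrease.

-51.00%

After the first round: $4093.17 × 1.48 = $6057.8916.
Second-round multiplier: $2968.37 ÷ $6057.8916 ≈ 0.490001.
That is a change of -51.00%.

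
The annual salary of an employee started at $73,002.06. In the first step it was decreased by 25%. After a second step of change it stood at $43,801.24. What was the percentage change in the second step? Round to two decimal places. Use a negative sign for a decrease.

-20.00%

After the first step: $73,002.06 × 0.75 = $54751.545.
Second-step multiplier: $43,801.24 ÷ $54751.545 ≈ 0.8.
That is a change of -20.00%.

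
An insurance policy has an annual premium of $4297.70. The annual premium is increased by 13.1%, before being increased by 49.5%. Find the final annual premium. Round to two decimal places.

$7266.74

Apply the 13.1% increase: $4297.70 × 1.131 = $4860.6987.
49.5% increase: $4860.6987 × 1.495 = $7266.7445565 ≈ $7266.74.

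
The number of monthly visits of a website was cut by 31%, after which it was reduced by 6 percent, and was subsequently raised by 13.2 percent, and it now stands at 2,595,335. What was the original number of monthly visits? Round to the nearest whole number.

The overall multiplier applied was 0.69 × 0.94 × 1.132 = 0.7342152.
So the original number of monthly visits was 2,595,335 ÷ 0.7342152 ≈ 3,534,842.

3,534,842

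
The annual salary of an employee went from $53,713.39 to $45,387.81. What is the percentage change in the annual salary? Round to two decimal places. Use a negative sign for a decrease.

-15.50%

Change: $45,387.81 − $53,713.39 = -$8,325.58.
Relative to the original: -$8,325.58 ÷ $53,713.39 ≈ -15.50%.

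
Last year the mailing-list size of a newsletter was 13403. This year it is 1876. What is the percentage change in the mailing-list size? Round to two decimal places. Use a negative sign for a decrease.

-86.00%

Change: 1876 − 13403 = -11527.
Relative to the original: -11527 ÷ 13403 ≈ -86.00%.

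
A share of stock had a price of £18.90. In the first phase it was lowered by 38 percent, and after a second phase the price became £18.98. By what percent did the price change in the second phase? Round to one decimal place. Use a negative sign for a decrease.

62.0%

After the first phase: £18.90 × 0.62 = £11.718.
Second-phase multiplier: £18.98 ÷ £11.718 ≈ 1.61973.
That is a change of 62.0%.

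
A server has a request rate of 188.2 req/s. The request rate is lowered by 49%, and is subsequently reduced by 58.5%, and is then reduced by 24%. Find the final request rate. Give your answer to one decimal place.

Each change multiplies by a factor: 0.51 × 0.415 × 0.76 = 0.160854.
188.2 × 0.160854 = 30.2727228 ≈ 30.3.

30.3 req/s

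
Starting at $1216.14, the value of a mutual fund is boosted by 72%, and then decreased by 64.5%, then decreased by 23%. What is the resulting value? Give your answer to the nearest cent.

$571.78

Each change multiplies by a factor: 1.72 × 0.355 × 0.77 = 0.470162.
$1216.14 × 0.470162 = $571.78281468 ≈ $571.78.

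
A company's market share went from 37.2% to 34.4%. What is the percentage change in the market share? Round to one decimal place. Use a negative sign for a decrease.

-7.5%

The change is 34.4 − 37.2 = -2.8 percentage points.
Relative to the original 37.2%, that is -2.8 ÷ 37.2 ≈ -7.5%.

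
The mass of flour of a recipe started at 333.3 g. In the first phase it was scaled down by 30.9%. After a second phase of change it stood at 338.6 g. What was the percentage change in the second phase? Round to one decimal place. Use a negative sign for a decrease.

47.0%

After the first phase: 333.3 × 0.691 = 230.3103.
Second-phase multiplier: 338.6 ÷ 230.3103 ≈ 1.47019.
That is a change of 47.0%.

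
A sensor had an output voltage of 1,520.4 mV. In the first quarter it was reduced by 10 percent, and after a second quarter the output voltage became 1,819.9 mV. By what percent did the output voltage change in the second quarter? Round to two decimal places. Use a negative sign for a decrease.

33.00%

After the first quarter: 1,520.4 × 0.9 = 1368.36.
Second-quarter multiplier: 1,819.9 ÷ 1368.36 ≈ 1.329986.
That is a change of 33.00%.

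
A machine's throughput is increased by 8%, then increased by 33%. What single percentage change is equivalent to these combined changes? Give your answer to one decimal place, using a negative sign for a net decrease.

43.6%

The combined multiplier is 1.08 × 1.33 = 1.4364.
That corresponds to an increase of 43.6%.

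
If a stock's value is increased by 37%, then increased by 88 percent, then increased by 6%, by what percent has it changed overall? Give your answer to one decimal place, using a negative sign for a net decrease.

173.0%

The combined multiplier is 1.37 × 1.88 × 1.06 = 2.730136.
That corresponds to an increase of 173.0%.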